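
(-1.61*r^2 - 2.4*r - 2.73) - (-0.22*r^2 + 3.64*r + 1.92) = -1.39*r^2 - 6.04*r - 4.65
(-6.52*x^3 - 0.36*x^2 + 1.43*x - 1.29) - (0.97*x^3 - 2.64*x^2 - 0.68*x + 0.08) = -7.49*x^3 + 2.28*x^2 + 2.11*x - 1.37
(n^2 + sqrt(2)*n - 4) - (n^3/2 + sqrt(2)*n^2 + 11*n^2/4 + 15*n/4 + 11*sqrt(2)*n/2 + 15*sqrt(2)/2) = -n^3/2 - 7*n^2/4 - sqrt(2)*n^2 - 9*sqrt(2)*n/2 - 15*n/4 - 15*sqrt(2)/2 - 4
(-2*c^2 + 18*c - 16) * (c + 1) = -2*c^3 + 16*c^2 + 2*c - 16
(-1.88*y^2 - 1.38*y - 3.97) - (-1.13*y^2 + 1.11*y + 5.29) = -0.75*y^2 - 2.49*y - 9.26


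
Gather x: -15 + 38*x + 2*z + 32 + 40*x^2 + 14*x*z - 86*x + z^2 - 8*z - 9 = 40*x^2 + x*(14*z - 48) + z^2 - 6*z + 8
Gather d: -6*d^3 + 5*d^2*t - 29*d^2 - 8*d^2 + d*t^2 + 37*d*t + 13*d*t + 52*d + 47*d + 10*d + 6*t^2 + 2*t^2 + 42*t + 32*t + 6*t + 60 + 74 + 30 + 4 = -6*d^3 + d^2*(5*t - 37) + d*(t^2 + 50*t + 109) + 8*t^2 + 80*t + 168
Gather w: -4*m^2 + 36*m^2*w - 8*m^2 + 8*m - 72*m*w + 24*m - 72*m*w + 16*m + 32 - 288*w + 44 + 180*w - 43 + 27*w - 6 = -12*m^2 + 48*m + w*(36*m^2 - 144*m - 81) + 27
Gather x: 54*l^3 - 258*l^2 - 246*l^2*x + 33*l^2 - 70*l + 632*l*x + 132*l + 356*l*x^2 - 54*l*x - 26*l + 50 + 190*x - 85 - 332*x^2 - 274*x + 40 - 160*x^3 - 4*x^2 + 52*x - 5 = 54*l^3 - 225*l^2 + 36*l - 160*x^3 + x^2*(356*l - 336) + x*(-246*l^2 + 578*l - 32)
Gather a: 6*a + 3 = 6*a + 3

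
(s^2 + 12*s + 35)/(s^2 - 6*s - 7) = (s^2 + 12*s + 35)/(s^2 - 6*s - 7)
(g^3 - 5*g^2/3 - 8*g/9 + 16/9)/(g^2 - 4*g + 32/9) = (3*g^2 - g - 4)/(3*g - 8)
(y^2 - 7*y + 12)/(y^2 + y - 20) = (y - 3)/(y + 5)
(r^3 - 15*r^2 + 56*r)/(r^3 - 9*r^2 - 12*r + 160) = r*(r - 7)/(r^2 - r - 20)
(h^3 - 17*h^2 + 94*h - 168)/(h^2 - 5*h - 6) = (h^2 - 11*h + 28)/(h + 1)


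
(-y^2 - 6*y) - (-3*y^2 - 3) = 2*y^2 - 6*y + 3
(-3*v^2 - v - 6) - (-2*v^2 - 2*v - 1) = -v^2 + v - 5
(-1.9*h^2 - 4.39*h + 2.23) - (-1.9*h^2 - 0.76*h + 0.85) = 1.38 - 3.63*h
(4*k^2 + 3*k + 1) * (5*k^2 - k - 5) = 20*k^4 + 11*k^3 - 18*k^2 - 16*k - 5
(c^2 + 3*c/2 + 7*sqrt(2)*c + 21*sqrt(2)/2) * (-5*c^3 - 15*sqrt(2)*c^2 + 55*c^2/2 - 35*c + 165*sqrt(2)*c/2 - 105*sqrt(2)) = -5*c^5 - 50*sqrt(2)*c^4 + 20*c^4 - 815*c^3/4 + 200*sqrt(2)*c^3 + 125*sqrt(2)*c^2/2 + 1575*c^2/2 - 525*sqrt(2)*c + 525*c/2 - 2205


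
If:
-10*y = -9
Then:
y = 9/10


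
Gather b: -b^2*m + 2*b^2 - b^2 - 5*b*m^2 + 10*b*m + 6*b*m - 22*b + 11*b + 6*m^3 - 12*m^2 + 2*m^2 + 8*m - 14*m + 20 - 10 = b^2*(1 - m) + b*(-5*m^2 + 16*m - 11) + 6*m^3 - 10*m^2 - 6*m + 10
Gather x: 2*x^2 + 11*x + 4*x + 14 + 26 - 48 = 2*x^2 + 15*x - 8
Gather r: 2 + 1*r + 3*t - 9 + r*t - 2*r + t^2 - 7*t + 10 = r*(t - 1) + t^2 - 4*t + 3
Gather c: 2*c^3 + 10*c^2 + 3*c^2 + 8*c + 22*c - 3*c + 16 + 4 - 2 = 2*c^3 + 13*c^2 + 27*c + 18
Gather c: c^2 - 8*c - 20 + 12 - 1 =c^2 - 8*c - 9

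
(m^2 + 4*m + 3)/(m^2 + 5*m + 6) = (m + 1)/(m + 2)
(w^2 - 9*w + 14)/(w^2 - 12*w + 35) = (w - 2)/(w - 5)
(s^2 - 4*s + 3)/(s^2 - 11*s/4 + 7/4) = 4*(s - 3)/(4*s - 7)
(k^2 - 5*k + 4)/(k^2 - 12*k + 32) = (k - 1)/(k - 8)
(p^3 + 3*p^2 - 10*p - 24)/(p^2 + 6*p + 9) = (p^3 + 3*p^2 - 10*p - 24)/(p^2 + 6*p + 9)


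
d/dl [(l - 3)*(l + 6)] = 2*l + 3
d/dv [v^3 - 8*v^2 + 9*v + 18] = 3*v^2 - 16*v + 9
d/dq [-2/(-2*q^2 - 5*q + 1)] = 2*(-4*q - 5)/(2*q^2 + 5*q - 1)^2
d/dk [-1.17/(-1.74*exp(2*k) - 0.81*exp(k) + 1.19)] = (-4.0716*exp(k) - 0.9477)*exp(k)/(1.74*exp(2*k) + 0.81*exp(k) - 1.19)^2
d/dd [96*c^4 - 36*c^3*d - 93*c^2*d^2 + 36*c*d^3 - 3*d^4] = -36*c^3 - 186*c^2*d + 108*c*d^2 - 12*d^3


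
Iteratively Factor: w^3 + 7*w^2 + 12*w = (w + 3)*(w^2 + 4*w) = w*(w + 3)*(w + 4)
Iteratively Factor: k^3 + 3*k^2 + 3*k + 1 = (k + 1)*(k^2 + 2*k + 1) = (k + 1)^2*(k + 1)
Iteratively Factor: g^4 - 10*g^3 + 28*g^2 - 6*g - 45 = (g - 5)*(g^3 - 5*g^2 + 3*g + 9) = (g - 5)*(g - 3)*(g^2 - 2*g - 3) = (g - 5)*(g - 3)^2*(g + 1)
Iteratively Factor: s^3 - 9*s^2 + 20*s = (s - 4)*(s^2 - 5*s) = s*(s - 4)*(s - 5)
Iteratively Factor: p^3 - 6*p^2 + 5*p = (p)*(p^2 - 6*p + 5) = p*(p - 1)*(p - 5)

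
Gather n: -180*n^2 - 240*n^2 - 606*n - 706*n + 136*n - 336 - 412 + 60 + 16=-420*n^2 - 1176*n - 672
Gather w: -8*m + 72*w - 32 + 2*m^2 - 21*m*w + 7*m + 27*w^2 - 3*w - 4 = 2*m^2 - m + 27*w^2 + w*(69 - 21*m) - 36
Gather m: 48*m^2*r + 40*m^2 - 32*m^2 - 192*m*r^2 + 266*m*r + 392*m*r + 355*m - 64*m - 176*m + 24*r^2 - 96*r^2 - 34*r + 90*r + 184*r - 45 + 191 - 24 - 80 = m^2*(48*r + 8) + m*(-192*r^2 + 658*r + 115) - 72*r^2 + 240*r + 42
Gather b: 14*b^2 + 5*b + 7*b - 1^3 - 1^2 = 14*b^2 + 12*b - 2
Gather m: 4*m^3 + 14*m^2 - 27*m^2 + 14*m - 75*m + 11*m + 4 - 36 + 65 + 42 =4*m^3 - 13*m^2 - 50*m + 75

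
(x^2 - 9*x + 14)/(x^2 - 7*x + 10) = (x - 7)/(x - 5)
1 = 1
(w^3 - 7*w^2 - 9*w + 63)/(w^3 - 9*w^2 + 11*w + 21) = (w + 3)/(w + 1)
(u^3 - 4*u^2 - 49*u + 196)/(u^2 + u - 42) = (u^2 - 11*u + 28)/(u - 6)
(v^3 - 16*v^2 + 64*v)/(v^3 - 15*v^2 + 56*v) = (v - 8)/(v - 7)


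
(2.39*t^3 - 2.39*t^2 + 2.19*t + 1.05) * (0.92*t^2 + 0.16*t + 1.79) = 2.1988*t^5 - 1.8164*t^4 + 5.9105*t^3 - 2.9617*t^2 + 4.0881*t + 1.8795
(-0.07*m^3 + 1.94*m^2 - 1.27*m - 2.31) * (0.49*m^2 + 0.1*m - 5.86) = -0.0343*m^5 + 0.9436*m^4 - 0.0180999999999999*m^3 - 12.6273*m^2 + 7.2112*m + 13.5366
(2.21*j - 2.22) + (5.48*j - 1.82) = 7.69*j - 4.04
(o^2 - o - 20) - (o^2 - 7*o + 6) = 6*o - 26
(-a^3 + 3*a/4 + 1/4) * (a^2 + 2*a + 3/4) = -a^5 - 2*a^4 + 7*a^2/4 + 17*a/16 + 3/16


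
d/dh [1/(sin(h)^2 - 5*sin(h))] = (5 - 2*sin(h))*cos(h)/((sin(h) - 5)^2*sin(h)^2)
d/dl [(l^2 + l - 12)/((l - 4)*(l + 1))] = 4*(-l^2 + 4*l - 10)/(l^4 - 6*l^3 + l^2 + 24*l + 16)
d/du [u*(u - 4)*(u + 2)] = 3*u^2 - 4*u - 8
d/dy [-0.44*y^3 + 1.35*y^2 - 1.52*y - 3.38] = -1.32*y^2 + 2.7*y - 1.52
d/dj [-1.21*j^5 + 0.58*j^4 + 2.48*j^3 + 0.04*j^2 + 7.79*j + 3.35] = -6.05*j^4 + 2.32*j^3 + 7.44*j^2 + 0.08*j + 7.79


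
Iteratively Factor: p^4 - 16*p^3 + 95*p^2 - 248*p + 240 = (p - 4)*(p^3 - 12*p^2 + 47*p - 60) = (p - 5)*(p - 4)*(p^2 - 7*p + 12) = (p - 5)*(p - 4)^2*(p - 3)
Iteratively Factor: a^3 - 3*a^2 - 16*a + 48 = (a - 3)*(a^2 - 16) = (a - 4)*(a - 3)*(a + 4)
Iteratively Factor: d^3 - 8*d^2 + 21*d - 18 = (d - 3)*(d^2 - 5*d + 6) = (d - 3)^2*(d - 2)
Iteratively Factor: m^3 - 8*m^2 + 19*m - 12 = (m - 3)*(m^2 - 5*m + 4) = (m - 4)*(m - 3)*(m - 1)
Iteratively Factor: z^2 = (z)*(z)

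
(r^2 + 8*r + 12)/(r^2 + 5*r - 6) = (r + 2)/(r - 1)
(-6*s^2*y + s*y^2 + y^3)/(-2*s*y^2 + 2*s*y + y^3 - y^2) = (3*s + y)/(y - 1)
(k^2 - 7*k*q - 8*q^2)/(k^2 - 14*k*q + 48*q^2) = (-k - q)/(-k + 6*q)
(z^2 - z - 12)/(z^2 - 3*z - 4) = (z + 3)/(z + 1)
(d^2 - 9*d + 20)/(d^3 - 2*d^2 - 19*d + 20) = (d - 4)/(d^2 + 3*d - 4)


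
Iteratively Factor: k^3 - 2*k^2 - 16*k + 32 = (k + 4)*(k^2 - 6*k + 8) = (k - 4)*(k + 4)*(k - 2)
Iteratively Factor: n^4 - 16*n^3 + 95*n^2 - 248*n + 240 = (n - 4)*(n^3 - 12*n^2 + 47*n - 60) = (n - 4)^2*(n^2 - 8*n + 15) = (n - 5)*(n - 4)^2*(n - 3)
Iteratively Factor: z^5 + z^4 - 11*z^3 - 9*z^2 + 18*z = (z - 3)*(z^4 + 4*z^3 + z^2 - 6*z) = z*(z - 3)*(z^3 + 4*z^2 + z - 6) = z*(z - 3)*(z + 2)*(z^2 + 2*z - 3) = z*(z - 3)*(z + 2)*(z + 3)*(z - 1)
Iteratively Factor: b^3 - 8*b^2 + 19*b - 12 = (b - 3)*(b^2 - 5*b + 4) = (b - 3)*(b - 1)*(b - 4)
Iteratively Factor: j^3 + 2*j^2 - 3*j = (j - 1)*(j^2 + 3*j) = j*(j - 1)*(j + 3)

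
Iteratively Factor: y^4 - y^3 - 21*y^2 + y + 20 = (y - 5)*(y^3 + 4*y^2 - y - 4) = (y - 5)*(y + 1)*(y^2 + 3*y - 4) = (y - 5)*(y + 1)*(y + 4)*(y - 1)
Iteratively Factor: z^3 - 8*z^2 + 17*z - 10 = (z - 5)*(z^2 - 3*z + 2) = (z - 5)*(z - 2)*(z - 1)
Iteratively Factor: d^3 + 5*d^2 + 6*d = (d + 3)*(d^2 + 2*d) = d*(d + 3)*(d + 2)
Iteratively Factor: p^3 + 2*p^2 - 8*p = (p - 2)*(p^2 + 4*p) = p*(p - 2)*(p + 4)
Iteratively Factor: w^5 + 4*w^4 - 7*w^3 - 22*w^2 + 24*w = (w + 4)*(w^4 - 7*w^2 + 6*w) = (w - 1)*(w + 4)*(w^3 + w^2 - 6*w) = (w - 2)*(w - 1)*(w + 4)*(w^2 + 3*w) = w*(w - 2)*(w - 1)*(w + 4)*(w + 3)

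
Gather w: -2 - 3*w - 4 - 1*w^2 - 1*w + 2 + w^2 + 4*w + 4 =0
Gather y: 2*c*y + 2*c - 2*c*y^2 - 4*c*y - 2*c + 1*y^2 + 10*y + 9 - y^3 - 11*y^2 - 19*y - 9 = -y^3 + y^2*(-2*c - 10) + y*(-2*c - 9)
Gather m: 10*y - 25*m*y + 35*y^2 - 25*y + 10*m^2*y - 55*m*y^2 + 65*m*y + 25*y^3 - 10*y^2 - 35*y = 10*m^2*y + m*(-55*y^2 + 40*y) + 25*y^3 + 25*y^2 - 50*y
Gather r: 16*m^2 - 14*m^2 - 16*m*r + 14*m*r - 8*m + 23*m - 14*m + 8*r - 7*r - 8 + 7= 2*m^2 + m + r*(1 - 2*m) - 1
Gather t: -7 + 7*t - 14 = 7*t - 21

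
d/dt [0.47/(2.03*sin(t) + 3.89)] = -0.9541*cos(t)/(2.03*sin(t) + 3.89)^2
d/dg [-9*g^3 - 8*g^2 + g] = -27*g^2 - 16*g + 1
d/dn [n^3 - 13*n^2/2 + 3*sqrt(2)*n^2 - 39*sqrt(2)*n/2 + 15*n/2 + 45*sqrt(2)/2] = 3*n^2 - 13*n + 6*sqrt(2)*n - 39*sqrt(2)/2 + 15/2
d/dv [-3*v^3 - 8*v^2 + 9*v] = -9*v^2 - 16*v + 9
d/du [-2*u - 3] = -2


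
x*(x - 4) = x^2 - 4*x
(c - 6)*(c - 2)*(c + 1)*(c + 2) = c^4 - 5*c^3 - 10*c^2 + 20*c + 24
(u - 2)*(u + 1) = u^2 - u - 2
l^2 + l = l*(l + 1)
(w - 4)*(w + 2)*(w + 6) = w^3 + 4*w^2 - 20*w - 48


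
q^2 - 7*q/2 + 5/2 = (q - 5/2)*(q - 1)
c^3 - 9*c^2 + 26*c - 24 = (c - 4)*(c - 3)*(c - 2)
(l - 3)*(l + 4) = l^2 + l - 12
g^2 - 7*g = g*(g - 7)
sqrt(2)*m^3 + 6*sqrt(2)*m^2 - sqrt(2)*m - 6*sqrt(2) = (m - 1)*(m + 6)*(sqrt(2)*m + sqrt(2))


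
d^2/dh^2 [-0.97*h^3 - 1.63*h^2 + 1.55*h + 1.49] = -5.82*h - 3.26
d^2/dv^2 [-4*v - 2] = 0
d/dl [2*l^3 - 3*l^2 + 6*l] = 6*l^2 - 6*l + 6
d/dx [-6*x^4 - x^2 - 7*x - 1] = -24*x^3 - 2*x - 7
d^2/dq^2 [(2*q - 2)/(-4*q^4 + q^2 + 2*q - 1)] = 4*(-4*(q - 1)*(-8*q^3 + q + 1)^2 + (16*q^3 - 2*q + (q - 1)*(24*q^2 - 1) - 2)*(4*q^4 - q^2 - 2*q + 1))/(4*q^4 - q^2 - 2*q + 1)^3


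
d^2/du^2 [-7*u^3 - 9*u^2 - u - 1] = -42*u - 18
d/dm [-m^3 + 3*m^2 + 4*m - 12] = -3*m^2 + 6*m + 4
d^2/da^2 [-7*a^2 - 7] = -14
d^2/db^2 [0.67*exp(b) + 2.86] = 0.67*exp(b)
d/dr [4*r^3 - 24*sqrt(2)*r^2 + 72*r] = 12*r^2 - 48*sqrt(2)*r + 72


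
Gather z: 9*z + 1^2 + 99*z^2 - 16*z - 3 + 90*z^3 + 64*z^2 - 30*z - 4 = 90*z^3 + 163*z^2 - 37*z - 6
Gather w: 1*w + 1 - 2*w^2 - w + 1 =2 - 2*w^2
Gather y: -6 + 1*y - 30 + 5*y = 6*y - 36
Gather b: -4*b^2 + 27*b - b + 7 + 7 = -4*b^2 + 26*b + 14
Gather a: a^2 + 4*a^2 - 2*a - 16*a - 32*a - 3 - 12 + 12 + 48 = 5*a^2 - 50*a + 45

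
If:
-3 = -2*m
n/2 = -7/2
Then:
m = 3/2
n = -7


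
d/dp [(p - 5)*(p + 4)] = 2*p - 1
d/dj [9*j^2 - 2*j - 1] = 18*j - 2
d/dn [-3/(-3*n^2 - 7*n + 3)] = 3*(-6*n - 7)/(3*n^2 + 7*n - 3)^2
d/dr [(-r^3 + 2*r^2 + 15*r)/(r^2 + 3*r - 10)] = (-r^4 - 6*r^3 + 21*r^2 - 40*r - 150)/(r^4 + 6*r^3 - 11*r^2 - 60*r + 100)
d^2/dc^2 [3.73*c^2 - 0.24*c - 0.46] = 7.46000000000000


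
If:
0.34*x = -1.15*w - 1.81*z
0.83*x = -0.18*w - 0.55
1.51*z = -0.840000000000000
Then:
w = 1.14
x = -0.91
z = -0.56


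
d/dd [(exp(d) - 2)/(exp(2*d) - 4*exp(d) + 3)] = (-2*(exp(d) - 2)^2 + exp(2*d) - 4*exp(d) + 3)*exp(d)/(exp(2*d) - 4*exp(d) + 3)^2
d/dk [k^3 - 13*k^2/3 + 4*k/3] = 3*k^2 - 26*k/3 + 4/3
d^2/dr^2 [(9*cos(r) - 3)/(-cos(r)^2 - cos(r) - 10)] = 6*(27*(1 - cos(2*r))^2*cos(r) - 7*(1 - cos(2*r))^2 + 1411*cos(r) + 2*cos(2*r) - 165*cos(3*r) - 6*cos(5*r) + 198)/(2*cos(r) + cos(2*r) + 21)^3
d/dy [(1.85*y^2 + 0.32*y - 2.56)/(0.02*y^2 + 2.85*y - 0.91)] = (5.2661*y^2 - 3.2646*y + 7.0048)/(0.0004*y^4 + 0.114*y^3 + 8.0861*y^2 - 5.187*y + 0.8281)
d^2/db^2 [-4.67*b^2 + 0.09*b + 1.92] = -9.34000000000000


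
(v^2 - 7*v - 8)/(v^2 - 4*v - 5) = (v - 8)/(v - 5)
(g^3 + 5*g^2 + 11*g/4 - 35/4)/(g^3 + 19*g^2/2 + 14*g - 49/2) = (g + 5/2)/(g + 7)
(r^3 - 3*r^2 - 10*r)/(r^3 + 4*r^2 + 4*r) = (r - 5)/(r + 2)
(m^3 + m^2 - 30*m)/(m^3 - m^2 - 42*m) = (m - 5)/(m - 7)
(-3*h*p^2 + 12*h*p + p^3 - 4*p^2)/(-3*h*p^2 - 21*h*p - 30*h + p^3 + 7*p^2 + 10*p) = p*(p - 4)/(p^2 + 7*p + 10)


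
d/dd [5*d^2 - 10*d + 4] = 10*d - 10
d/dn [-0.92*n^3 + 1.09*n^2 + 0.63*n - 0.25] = -2.76*n^2 + 2.18*n + 0.63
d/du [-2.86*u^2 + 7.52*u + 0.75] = 7.52 - 5.72*u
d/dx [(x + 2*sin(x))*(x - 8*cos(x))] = (x + 2*sin(x))*(8*sin(x) + 1) + (x - 8*cos(x))*(2*cos(x) + 1)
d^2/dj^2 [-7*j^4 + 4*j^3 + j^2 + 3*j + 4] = -84*j^2 + 24*j + 2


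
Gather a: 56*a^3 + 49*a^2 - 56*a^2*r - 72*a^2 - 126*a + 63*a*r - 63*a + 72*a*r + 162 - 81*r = 56*a^3 + a^2*(-56*r - 23) + a*(135*r - 189) - 81*r + 162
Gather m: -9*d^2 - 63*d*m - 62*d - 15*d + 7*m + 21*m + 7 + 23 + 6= -9*d^2 - 77*d + m*(28 - 63*d) + 36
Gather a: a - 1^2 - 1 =a - 2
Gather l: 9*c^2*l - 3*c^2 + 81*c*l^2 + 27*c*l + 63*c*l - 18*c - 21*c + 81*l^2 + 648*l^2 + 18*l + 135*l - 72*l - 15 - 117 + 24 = -3*c^2 - 39*c + l^2*(81*c + 729) + l*(9*c^2 + 90*c + 81) - 108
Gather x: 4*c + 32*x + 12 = 4*c + 32*x + 12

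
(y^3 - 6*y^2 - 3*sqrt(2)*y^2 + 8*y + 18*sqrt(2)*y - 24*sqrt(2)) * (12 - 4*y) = -4*y^4 + 12*sqrt(2)*y^3 + 36*y^3 - 108*sqrt(2)*y^2 - 104*y^2 + 96*y + 312*sqrt(2)*y - 288*sqrt(2)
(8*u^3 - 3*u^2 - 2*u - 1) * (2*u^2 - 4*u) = 16*u^5 - 38*u^4 + 8*u^3 + 6*u^2 + 4*u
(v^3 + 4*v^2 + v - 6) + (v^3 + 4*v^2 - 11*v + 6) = 2*v^3 + 8*v^2 - 10*v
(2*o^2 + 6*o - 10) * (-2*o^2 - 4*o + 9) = -4*o^4 - 20*o^3 + 14*o^2 + 94*o - 90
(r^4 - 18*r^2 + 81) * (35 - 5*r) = -5*r^5 + 35*r^4 + 90*r^3 - 630*r^2 - 405*r + 2835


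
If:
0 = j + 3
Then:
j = -3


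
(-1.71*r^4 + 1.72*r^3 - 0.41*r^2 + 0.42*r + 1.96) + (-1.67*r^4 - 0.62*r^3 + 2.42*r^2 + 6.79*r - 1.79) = -3.38*r^4 + 1.1*r^3 + 2.01*r^2 + 7.21*r + 0.17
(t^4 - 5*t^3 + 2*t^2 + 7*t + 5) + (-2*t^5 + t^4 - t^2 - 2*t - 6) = -2*t^5 + 2*t^4 - 5*t^3 + t^2 + 5*t - 1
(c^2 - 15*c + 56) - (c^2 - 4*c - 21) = 77 - 11*c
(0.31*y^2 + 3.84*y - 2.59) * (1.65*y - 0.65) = 0.5115*y^3 + 6.1345*y^2 - 6.7695*y + 1.6835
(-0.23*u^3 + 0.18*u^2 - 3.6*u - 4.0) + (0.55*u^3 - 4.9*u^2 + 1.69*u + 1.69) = 0.32*u^3 - 4.72*u^2 - 1.91*u - 2.31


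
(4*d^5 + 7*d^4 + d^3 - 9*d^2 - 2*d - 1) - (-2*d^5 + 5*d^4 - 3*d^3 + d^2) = 6*d^5 + 2*d^4 + 4*d^3 - 10*d^2 - 2*d - 1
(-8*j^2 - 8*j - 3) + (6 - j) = -8*j^2 - 9*j + 3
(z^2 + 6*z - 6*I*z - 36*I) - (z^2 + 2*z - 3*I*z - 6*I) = 4*z - 3*I*z - 30*I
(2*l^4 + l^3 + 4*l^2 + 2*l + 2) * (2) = 4*l^4 + 2*l^3 + 8*l^2 + 4*l + 4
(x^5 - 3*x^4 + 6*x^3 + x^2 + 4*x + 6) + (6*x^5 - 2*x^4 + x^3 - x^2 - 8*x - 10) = 7*x^5 - 5*x^4 + 7*x^3 - 4*x - 4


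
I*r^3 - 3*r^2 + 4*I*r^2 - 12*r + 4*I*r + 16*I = (r + 4)*(r + 4*I)*(I*r + 1)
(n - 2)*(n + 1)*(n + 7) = n^3 + 6*n^2 - 9*n - 14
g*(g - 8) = g^2 - 8*g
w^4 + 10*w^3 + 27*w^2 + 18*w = w*(w + 1)*(w + 3)*(w + 6)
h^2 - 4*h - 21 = (h - 7)*(h + 3)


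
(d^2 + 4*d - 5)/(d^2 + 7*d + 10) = (d - 1)/(d + 2)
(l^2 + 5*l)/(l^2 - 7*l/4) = 4*(l + 5)/(4*l - 7)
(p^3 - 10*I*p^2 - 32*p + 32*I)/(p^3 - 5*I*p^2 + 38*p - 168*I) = (p^2 - 6*I*p - 8)/(p^2 - I*p + 42)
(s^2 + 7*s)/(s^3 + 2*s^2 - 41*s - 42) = s/(s^2 - 5*s - 6)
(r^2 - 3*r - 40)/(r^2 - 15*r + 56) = (r + 5)/(r - 7)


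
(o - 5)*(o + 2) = o^2 - 3*o - 10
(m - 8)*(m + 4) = m^2 - 4*m - 32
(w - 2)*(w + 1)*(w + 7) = w^3 + 6*w^2 - 9*w - 14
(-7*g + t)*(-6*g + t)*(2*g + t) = 84*g^3 + 16*g^2*t - 11*g*t^2 + t^3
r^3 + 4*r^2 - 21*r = r*(r - 3)*(r + 7)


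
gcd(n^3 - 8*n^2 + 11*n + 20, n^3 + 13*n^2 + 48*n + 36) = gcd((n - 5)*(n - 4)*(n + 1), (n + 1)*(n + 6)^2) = n + 1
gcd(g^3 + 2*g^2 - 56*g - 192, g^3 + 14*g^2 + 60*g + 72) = g + 6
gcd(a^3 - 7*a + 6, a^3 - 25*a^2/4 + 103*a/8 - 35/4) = a - 2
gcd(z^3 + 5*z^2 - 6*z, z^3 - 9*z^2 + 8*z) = z^2 - z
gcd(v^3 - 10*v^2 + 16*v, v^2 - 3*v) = v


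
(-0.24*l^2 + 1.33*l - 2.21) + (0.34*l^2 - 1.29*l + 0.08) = 0.1*l^2 + 0.04*l - 2.13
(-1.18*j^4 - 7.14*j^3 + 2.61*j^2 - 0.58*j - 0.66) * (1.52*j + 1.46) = -1.7936*j^5 - 12.5756*j^4 - 6.4572*j^3 + 2.929*j^2 - 1.85*j - 0.9636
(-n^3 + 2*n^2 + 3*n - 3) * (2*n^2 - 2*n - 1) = -2*n^5 + 6*n^4 + 3*n^3 - 14*n^2 + 3*n + 3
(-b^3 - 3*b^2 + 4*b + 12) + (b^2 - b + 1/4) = -b^3 - 2*b^2 + 3*b + 49/4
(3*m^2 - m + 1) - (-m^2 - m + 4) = 4*m^2 - 3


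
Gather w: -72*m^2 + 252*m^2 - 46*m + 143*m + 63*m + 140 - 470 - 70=180*m^2 + 160*m - 400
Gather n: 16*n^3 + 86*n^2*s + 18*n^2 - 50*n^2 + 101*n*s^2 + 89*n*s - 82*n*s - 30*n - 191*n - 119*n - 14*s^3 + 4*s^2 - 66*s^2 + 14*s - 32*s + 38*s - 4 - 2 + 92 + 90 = 16*n^3 + n^2*(86*s - 32) + n*(101*s^2 + 7*s - 340) - 14*s^3 - 62*s^2 + 20*s + 176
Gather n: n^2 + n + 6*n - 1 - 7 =n^2 + 7*n - 8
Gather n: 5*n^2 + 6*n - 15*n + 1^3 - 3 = 5*n^2 - 9*n - 2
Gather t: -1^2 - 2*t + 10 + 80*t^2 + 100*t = 80*t^2 + 98*t + 9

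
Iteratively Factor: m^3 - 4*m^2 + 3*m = (m - 3)*(m^2 - m) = (m - 3)*(m - 1)*(m)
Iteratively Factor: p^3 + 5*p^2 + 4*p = (p)*(p^2 + 5*p + 4) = p*(p + 4)*(p + 1)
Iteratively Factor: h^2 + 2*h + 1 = (h + 1)*(h + 1)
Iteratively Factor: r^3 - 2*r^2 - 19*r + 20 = (r + 4)*(r^2 - 6*r + 5) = (r - 1)*(r + 4)*(r - 5)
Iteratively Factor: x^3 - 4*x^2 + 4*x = (x - 2)*(x^2 - 2*x) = (x - 2)^2*(x)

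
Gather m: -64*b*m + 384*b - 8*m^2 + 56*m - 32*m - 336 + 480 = 384*b - 8*m^2 + m*(24 - 64*b) + 144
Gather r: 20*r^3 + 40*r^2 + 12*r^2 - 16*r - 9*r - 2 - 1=20*r^3 + 52*r^2 - 25*r - 3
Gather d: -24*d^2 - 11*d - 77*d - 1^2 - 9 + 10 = -24*d^2 - 88*d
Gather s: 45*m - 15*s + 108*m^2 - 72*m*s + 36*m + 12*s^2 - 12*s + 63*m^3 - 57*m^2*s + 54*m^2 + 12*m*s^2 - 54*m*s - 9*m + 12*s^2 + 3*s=63*m^3 + 162*m^2 + 72*m + s^2*(12*m + 24) + s*(-57*m^2 - 126*m - 24)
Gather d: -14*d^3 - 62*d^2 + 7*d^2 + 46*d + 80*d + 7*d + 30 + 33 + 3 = -14*d^3 - 55*d^2 + 133*d + 66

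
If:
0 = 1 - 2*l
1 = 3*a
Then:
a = 1/3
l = 1/2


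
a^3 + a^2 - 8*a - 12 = (a - 3)*(a + 2)^2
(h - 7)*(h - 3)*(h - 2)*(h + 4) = h^4 - 8*h^3 - 7*h^2 + 122*h - 168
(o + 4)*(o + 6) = o^2 + 10*o + 24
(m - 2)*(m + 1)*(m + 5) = m^3 + 4*m^2 - 7*m - 10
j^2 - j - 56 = (j - 8)*(j + 7)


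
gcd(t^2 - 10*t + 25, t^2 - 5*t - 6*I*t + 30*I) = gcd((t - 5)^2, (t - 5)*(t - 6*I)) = t - 5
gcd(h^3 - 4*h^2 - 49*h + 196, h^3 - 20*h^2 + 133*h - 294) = h - 7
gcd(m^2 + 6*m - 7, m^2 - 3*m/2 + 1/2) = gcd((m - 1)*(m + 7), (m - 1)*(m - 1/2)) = m - 1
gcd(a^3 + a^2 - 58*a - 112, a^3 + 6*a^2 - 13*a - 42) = a^2 + 9*a + 14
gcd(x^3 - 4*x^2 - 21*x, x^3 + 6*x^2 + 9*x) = x^2 + 3*x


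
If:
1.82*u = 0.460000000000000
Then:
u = 0.25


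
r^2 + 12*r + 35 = (r + 5)*(r + 7)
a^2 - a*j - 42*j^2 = (a - 7*j)*(a + 6*j)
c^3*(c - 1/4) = c^4 - c^3/4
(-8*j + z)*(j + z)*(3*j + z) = -24*j^3 - 29*j^2*z - 4*j*z^2 + z^3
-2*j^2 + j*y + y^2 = (-j + y)*(2*j + y)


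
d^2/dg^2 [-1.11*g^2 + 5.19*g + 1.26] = -2.22000000000000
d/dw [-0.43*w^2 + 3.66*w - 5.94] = 3.66 - 0.86*w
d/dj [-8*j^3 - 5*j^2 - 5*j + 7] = -24*j^2 - 10*j - 5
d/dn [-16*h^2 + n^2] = 2*n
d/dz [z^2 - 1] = 2*z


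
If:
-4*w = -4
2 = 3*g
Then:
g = 2/3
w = 1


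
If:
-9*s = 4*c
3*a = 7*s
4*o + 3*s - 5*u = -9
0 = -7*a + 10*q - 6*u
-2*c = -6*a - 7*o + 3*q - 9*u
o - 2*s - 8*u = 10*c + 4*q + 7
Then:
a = 81662/34465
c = -157491/68930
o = -84156/34465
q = 13318/6893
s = 34998/34465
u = 15711/34465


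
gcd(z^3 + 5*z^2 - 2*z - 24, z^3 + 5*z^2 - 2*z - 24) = z^3 + 5*z^2 - 2*z - 24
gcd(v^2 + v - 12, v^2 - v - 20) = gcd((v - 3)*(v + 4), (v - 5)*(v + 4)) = v + 4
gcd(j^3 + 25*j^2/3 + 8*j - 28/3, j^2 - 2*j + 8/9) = j - 2/3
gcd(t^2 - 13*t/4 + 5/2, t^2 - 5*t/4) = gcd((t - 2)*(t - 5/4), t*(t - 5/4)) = t - 5/4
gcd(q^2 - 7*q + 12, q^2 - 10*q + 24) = q - 4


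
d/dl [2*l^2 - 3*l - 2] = 4*l - 3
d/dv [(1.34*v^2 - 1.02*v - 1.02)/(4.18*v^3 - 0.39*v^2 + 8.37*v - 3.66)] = (-5.6012*v^4 + 8.5272*v^3 + 23.6088*v^2 - 10.6044*v + 12.2706)/(17.4724*v^6 - 3.2604*v^5 + 70.1253*v^4 - 37.1262*v^3 + 72.9117*v^2 - 61.2684*v + 13.3956)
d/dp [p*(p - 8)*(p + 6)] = 3*p^2 - 4*p - 48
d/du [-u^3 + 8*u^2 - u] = -3*u^2 + 16*u - 1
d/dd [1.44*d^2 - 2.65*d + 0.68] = 2.88*d - 2.65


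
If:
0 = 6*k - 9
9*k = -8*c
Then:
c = -27/16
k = 3/2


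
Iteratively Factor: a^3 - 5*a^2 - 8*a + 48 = (a - 4)*(a^2 - a - 12) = (a - 4)^2*(a + 3)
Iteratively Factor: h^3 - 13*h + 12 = (h + 4)*(h^2 - 4*h + 3) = (h - 1)*(h + 4)*(h - 3)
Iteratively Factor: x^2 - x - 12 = (x + 3)*(x - 4)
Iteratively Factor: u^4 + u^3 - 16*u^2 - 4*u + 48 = (u + 2)*(u^3 - u^2 - 14*u + 24) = (u - 3)*(u + 2)*(u^2 + 2*u - 8) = (u - 3)*(u - 2)*(u + 2)*(u + 4)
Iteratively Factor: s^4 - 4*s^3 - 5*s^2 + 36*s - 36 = (s - 2)*(s^3 - 2*s^2 - 9*s + 18) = (s - 2)*(s + 3)*(s^2 - 5*s + 6) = (s - 3)*(s - 2)*(s + 3)*(s - 2)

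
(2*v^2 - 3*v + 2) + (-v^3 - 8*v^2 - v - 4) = -v^3 - 6*v^2 - 4*v - 2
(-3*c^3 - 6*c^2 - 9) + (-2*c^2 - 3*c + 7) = -3*c^3 - 8*c^2 - 3*c - 2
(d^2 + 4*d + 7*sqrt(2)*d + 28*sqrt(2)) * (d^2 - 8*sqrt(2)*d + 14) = d^4 - sqrt(2)*d^3 + 4*d^3 - 98*d^2 - 4*sqrt(2)*d^2 - 392*d + 98*sqrt(2)*d + 392*sqrt(2)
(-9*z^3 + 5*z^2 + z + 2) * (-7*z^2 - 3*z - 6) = 63*z^5 - 8*z^4 + 32*z^3 - 47*z^2 - 12*z - 12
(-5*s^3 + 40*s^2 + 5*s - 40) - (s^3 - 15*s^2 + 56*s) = -6*s^3 + 55*s^2 - 51*s - 40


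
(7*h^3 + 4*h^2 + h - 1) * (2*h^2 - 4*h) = 14*h^5 - 20*h^4 - 14*h^3 - 6*h^2 + 4*h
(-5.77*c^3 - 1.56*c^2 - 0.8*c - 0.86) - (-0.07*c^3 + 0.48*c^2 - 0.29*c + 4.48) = -5.7*c^3 - 2.04*c^2 - 0.51*c - 5.34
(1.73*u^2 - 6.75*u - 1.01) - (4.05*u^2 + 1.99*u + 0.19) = -2.32*u^2 - 8.74*u - 1.2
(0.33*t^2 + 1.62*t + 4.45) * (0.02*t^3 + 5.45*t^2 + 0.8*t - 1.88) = 0.0066*t^5 + 1.8309*t^4 + 9.182*t^3 + 24.9281*t^2 + 0.514400000000001*t - 8.366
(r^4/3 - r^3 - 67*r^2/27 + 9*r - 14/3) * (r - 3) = r^5/3 - 2*r^4 + 14*r^3/27 + 148*r^2/9 - 95*r/3 + 14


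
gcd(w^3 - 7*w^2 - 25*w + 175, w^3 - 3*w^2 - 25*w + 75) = w^2 - 25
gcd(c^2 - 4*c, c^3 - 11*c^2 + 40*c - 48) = c - 4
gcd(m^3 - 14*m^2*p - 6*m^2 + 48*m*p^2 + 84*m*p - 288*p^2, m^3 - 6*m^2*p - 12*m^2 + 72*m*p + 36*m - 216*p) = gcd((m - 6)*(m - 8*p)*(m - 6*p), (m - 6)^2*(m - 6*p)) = -m^2 + 6*m*p + 6*m - 36*p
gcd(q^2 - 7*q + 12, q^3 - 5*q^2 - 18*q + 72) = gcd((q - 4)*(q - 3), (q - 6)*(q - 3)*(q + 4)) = q - 3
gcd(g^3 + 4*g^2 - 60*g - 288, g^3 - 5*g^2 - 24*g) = g - 8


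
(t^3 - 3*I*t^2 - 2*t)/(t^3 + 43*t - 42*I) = t*(t - 2*I)/(t^2 + I*t + 42)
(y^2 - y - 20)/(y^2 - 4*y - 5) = (y + 4)/(y + 1)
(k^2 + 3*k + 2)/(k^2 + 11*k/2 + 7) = 2*(k + 1)/(2*k + 7)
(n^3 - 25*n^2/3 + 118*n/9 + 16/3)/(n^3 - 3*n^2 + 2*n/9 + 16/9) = (3*n^2 - 17*n - 6)/(3*n^2 - n - 2)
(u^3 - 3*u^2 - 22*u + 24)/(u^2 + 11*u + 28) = (u^2 - 7*u + 6)/(u + 7)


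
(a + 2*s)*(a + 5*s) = a^2 + 7*a*s + 10*s^2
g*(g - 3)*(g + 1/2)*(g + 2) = g^4 - g^3/2 - 13*g^2/2 - 3*g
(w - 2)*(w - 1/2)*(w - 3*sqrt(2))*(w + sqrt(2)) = w^4 - 2*sqrt(2)*w^3 - 5*w^3/2 - 5*w^2 + 5*sqrt(2)*w^2 - 2*sqrt(2)*w + 15*w - 6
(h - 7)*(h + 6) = h^2 - h - 42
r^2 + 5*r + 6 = (r + 2)*(r + 3)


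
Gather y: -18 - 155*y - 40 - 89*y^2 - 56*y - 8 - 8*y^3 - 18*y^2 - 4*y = -8*y^3 - 107*y^2 - 215*y - 66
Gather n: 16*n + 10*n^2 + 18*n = 10*n^2 + 34*n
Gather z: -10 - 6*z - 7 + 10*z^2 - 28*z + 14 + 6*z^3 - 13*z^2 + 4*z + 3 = 6*z^3 - 3*z^2 - 30*z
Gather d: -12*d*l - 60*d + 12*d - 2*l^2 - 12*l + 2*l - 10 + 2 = d*(-12*l - 48) - 2*l^2 - 10*l - 8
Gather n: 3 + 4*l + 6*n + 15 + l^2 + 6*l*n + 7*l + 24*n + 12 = l^2 + 11*l + n*(6*l + 30) + 30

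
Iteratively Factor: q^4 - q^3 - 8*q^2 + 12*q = (q + 3)*(q^3 - 4*q^2 + 4*q) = q*(q + 3)*(q^2 - 4*q + 4) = q*(q - 2)*(q + 3)*(q - 2)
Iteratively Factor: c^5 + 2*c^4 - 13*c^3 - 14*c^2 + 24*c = (c)*(c^4 + 2*c^3 - 13*c^2 - 14*c + 24) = c*(c + 2)*(c^3 - 13*c + 12) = c*(c + 2)*(c + 4)*(c^2 - 4*c + 3) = c*(c - 1)*(c + 2)*(c + 4)*(c - 3)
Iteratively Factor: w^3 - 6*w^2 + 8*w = (w)*(w^2 - 6*w + 8) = w*(w - 4)*(w - 2)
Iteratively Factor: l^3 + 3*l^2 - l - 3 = (l + 3)*(l^2 - 1) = (l + 1)*(l + 3)*(l - 1)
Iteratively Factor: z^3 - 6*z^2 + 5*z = (z - 5)*(z^2 - z) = (z - 5)*(z - 1)*(z)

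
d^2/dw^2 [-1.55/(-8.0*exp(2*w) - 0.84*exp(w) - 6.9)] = (1.55*(16.0*exp(w) + 0.84)*(32.0*exp(w) + 1.68)*exp(w) - (49.6*exp(w) + 1.302)*(8.0*exp(2*w) + 0.84*exp(w) + 6.9))*exp(w)/(8.0*exp(2*w) + 0.84*exp(w) + 6.9)^3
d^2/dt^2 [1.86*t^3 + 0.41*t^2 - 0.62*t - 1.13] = 11.16*t + 0.82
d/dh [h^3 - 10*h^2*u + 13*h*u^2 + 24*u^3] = 3*h^2 - 20*h*u + 13*u^2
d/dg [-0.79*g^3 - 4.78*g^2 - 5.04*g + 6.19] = -2.37*g^2 - 9.56*g - 5.04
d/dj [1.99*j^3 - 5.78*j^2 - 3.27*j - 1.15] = 5.97*j^2 - 11.56*j - 3.27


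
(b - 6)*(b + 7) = b^2 + b - 42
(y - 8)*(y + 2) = y^2 - 6*y - 16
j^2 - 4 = (j - 2)*(j + 2)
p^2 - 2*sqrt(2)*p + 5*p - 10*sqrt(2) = (p + 5)*(p - 2*sqrt(2))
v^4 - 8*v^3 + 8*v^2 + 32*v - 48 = (v - 6)*(v - 2)^2*(v + 2)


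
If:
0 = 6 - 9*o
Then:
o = 2/3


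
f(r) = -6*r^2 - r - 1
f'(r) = -12*r - 1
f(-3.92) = -89.28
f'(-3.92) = 46.04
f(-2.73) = -42.99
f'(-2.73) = 31.76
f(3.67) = -85.48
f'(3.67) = -45.04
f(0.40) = -2.36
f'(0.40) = -5.80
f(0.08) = -1.12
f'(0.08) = -1.96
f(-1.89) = -20.54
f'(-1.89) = 21.68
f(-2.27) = -29.65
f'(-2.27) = 26.24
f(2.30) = -35.04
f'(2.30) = -28.60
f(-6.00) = -211.00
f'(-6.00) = 71.00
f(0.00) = -1.00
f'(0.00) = -1.00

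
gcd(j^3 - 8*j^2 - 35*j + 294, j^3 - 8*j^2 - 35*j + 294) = j^3 - 8*j^2 - 35*j + 294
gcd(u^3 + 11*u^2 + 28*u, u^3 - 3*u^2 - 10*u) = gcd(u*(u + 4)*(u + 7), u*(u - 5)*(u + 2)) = u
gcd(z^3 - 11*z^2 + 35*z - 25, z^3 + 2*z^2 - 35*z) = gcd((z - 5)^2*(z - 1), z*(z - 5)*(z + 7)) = z - 5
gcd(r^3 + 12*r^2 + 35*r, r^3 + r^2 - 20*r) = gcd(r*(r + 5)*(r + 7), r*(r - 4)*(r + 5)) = r^2 + 5*r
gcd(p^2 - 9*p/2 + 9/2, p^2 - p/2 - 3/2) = p - 3/2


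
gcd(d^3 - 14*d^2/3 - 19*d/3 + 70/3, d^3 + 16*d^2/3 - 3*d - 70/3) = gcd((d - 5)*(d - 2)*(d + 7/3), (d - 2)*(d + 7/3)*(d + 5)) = d^2 + d/3 - 14/3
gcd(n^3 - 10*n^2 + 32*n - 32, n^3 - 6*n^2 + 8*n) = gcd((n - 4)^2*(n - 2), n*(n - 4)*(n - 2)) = n^2 - 6*n + 8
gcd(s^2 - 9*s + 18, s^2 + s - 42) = s - 6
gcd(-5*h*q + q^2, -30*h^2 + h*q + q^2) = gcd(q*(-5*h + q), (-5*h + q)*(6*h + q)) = -5*h + q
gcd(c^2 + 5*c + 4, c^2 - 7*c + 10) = 1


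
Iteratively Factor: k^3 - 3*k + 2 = (k - 1)*(k^2 + k - 2) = (k - 1)^2*(k + 2)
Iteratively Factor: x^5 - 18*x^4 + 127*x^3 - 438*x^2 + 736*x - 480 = (x - 4)*(x^4 - 14*x^3 + 71*x^2 - 154*x + 120) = (x - 4)*(x - 3)*(x^3 - 11*x^2 + 38*x - 40) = (x - 4)*(x - 3)*(x - 2)*(x^2 - 9*x + 20) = (x - 4)^2*(x - 3)*(x - 2)*(x - 5)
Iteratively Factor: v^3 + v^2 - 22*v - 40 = (v - 5)*(v^2 + 6*v + 8) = (v - 5)*(v + 4)*(v + 2)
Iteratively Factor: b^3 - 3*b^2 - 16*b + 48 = (b + 4)*(b^2 - 7*b + 12) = (b - 3)*(b + 4)*(b - 4)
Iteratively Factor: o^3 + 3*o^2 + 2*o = (o)*(o^2 + 3*o + 2) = o*(o + 1)*(o + 2)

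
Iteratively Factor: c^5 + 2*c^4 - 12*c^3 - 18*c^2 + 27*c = (c - 1)*(c^4 + 3*c^3 - 9*c^2 - 27*c) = (c - 1)*(c + 3)*(c^3 - 9*c) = (c - 1)*(c + 3)^2*(c^2 - 3*c) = (c - 3)*(c - 1)*(c + 3)^2*(c)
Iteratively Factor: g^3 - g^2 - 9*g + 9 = (g - 3)*(g^2 + 2*g - 3) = (g - 3)*(g + 3)*(g - 1)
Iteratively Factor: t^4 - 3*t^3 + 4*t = (t - 2)*(t^3 - t^2 - 2*t) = (t - 2)^2*(t^2 + t) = t*(t - 2)^2*(t + 1)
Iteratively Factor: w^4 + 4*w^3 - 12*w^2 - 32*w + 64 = (w - 2)*(w^3 + 6*w^2 - 32) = (w - 2)^2*(w^2 + 8*w + 16) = (w - 2)^2*(w + 4)*(w + 4)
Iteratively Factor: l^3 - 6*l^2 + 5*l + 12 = (l - 4)*(l^2 - 2*l - 3) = (l - 4)*(l + 1)*(l - 3)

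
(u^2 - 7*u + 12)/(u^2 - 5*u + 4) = (u - 3)/(u - 1)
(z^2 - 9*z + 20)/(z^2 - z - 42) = (-z^2 + 9*z - 20)/(-z^2 + z + 42)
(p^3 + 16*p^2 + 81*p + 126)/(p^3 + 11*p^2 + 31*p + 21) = (p + 6)/(p + 1)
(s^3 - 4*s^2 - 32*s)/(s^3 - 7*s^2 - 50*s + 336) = s*(s + 4)/(s^2 + s - 42)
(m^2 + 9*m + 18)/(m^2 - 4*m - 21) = (m + 6)/(m - 7)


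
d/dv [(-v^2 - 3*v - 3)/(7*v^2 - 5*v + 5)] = 2*(13*v^2 + 16*v - 15)/(49*v^4 - 70*v^3 + 95*v^2 - 50*v + 25)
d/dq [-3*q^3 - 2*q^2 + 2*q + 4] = -9*q^2 - 4*q + 2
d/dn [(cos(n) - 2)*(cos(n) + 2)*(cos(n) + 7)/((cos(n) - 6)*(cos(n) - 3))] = (-cos(n)^4 + 18*cos(n)^3 + 5*cos(n)^2 - 308*cos(n) + 324)*sin(n)/((cos(n) - 6)^2*(cos(n) - 3)^2)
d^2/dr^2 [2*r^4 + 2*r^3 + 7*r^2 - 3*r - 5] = 24*r^2 + 12*r + 14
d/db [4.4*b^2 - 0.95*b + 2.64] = 8.8*b - 0.95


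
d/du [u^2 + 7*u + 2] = 2*u + 7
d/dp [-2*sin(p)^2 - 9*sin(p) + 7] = -(4*sin(p) + 9)*cos(p)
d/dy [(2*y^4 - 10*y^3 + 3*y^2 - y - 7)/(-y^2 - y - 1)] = 2*(-2*y^5 + 2*y^4 + 6*y^3 + 13*y^2 - 10*y - 3)/(y^4 + 2*y^3 + 3*y^2 + 2*y + 1)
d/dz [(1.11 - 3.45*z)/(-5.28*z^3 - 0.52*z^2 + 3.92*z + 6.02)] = (-36.432*z^3 + 15.7884*z^2 + 1.1544*z - 25.1202)/(27.8784*z^6 + 5.4912*z^5 - 41.1248*z^4 - 67.648*z^3 + 9.1056*z^2 + 47.1968*z + 36.2404)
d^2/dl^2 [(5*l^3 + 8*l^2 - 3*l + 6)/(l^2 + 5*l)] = 4*(41*l^3 + 9*l^2 + 45*l + 75)/(l^3*(l^3 + 15*l^2 + 75*l + 125))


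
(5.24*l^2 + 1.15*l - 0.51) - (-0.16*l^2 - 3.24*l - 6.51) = 5.4*l^2 + 4.39*l + 6.0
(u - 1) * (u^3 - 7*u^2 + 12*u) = u^4 - 8*u^3 + 19*u^2 - 12*u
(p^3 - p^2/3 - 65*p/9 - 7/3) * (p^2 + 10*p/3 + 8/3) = p^5 + 3*p^4 - 17*p^3/3 - 737*p^2/27 - 730*p/27 - 56/9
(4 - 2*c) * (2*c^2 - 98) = -4*c^3 + 8*c^2 + 196*c - 392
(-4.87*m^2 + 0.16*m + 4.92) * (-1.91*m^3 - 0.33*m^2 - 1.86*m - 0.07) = 9.3017*m^5 + 1.3015*m^4 - 0.391799999999998*m^3 - 1.5803*m^2 - 9.1624*m - 0.3444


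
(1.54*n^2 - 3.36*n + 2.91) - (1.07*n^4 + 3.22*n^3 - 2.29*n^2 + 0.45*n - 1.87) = -1.07*n^4 - 3.22*n^3 + 3.83*n^2 - 3.81*n + 4.78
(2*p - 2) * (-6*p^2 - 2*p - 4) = -12*p^3 + 8*p^2 - 4*p + 8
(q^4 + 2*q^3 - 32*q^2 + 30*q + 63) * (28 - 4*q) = -4*q^5 + 20*q^4 + 184*q^3 - 1016*q^2 + 588*q + 1764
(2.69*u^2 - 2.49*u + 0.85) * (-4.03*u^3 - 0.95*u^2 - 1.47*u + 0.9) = -10.8407*u^5 + 7.4792*u^4 - 5.0143*u^3 + 5.2738*u^2 - 3.4905*u + 0.765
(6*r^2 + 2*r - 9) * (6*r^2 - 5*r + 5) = 36*r^4 - 18*r^3 - 34*r^2 + 55*r - 45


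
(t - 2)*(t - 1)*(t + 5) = t^3 + 2*t^2 - 13*t + 10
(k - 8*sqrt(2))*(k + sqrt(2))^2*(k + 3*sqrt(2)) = k^4 - 3*sqrt(2)*k^3 - 66*k^2 - 106*sqrt(2)*k - 96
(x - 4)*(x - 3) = x^2 - 7*x + 12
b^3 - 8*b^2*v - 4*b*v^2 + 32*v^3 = (b - 8*v)*(b - 2*v)*(b + 2*v)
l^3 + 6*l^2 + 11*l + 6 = (l + 1)*(l + 2)*(l + 3)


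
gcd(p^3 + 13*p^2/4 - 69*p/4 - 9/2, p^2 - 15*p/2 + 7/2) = 1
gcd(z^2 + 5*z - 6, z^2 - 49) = 1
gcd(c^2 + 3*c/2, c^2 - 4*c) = c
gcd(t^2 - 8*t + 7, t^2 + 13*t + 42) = 1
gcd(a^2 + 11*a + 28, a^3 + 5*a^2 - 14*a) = a + 7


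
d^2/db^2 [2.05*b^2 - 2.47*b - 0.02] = 4.10000000000000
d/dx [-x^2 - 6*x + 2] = -2*x - 6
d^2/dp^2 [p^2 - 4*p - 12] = 2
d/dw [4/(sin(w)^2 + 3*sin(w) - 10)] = -4*(2*sin(w) + 3)*cos(w)/(sin(w)^2 + 3*sin(w) - 10)^2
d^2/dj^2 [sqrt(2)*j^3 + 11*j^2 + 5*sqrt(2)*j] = 6*sqrt(2)*j + 22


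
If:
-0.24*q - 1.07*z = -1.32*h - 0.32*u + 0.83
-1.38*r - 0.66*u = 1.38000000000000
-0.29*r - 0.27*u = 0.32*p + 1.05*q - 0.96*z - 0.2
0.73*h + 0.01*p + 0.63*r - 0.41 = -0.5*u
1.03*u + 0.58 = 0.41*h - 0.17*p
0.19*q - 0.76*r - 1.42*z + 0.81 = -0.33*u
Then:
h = 1.52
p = 3.50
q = 0.27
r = -0.74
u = -0.53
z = 0.88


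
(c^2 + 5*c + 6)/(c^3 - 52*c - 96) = (c + 3)/(c^2 - 2*c - 48)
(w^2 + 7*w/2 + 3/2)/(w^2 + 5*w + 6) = (w + 1/2)/(w + 2)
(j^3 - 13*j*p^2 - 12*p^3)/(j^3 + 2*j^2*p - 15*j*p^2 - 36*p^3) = (j + p)/(j + 3*p)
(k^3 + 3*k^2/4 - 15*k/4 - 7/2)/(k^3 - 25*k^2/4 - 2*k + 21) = (k + 1)/(k - 6)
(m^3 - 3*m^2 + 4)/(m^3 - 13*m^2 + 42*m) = (m^3 - 3*m^2 + 4)/(m*(m^2 - 13*m + 42))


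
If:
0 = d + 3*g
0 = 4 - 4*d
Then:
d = 1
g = -1/3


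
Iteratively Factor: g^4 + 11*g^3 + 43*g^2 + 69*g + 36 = (g + 3)*(g^3 + 8*g^2 + 19*g + 12) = (g + 3)*(g + 4)*(g^2 + 4*g + 3) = (g + 1)*(g + 3)*(g + 4)*(g + 3)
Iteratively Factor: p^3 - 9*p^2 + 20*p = (p)*(p^2 - 9*p + 20) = p*(p - 4)*(p - 5)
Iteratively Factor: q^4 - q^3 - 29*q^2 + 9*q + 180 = (q - 3)*(q^3 + 2*q^2 - 23*q - 60) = (q - 3)*(q + 4)*(q^2 - 2*q - 15) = (q - 3)*(q + 3)*(q + 4)*(q - 5)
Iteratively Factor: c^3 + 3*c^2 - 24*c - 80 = (c + 4)*(c^2 - c - 20) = (c + 4)^2*(c - 5)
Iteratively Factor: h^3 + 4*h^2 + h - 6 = (h + 3)*(h^2 + h - 2) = (h + 2)*(h + 3)*(h - 1)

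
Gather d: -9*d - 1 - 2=-9*d - 3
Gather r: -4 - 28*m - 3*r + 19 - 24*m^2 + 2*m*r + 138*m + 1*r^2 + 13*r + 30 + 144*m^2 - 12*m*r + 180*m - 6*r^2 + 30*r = 120*m^2 + 290*m - 5*r^2 + r*(40 - 10*m) + 45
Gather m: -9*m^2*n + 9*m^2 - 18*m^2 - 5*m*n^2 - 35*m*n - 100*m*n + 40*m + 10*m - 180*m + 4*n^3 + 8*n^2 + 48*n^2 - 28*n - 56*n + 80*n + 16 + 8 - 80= m^2*(-9*n - 9) + m*(-5*n^2 - 135*n - 130) + 4*n^3 + 56*n^2 - 4*n - 56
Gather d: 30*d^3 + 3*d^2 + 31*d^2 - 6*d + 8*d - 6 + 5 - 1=30*d^3 + 34*d^2 + 2*d - 2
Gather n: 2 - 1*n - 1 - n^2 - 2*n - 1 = -n^2 - 3*n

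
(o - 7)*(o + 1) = o^2 - 6*o - 7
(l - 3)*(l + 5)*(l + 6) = l^3 + 8*l^2 - 3*l - 90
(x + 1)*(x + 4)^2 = x^3 + 9*x^2 + 24*x + 16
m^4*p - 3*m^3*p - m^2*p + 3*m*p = m*(m - 3)*(m - 1)*(m*p + p)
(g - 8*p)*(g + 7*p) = g^2 - g*p - 56*p^2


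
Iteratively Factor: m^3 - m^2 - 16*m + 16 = (m - 4)*(m^2 + 3*m - 4) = (m - 4)*(m - 1)*(m + 4)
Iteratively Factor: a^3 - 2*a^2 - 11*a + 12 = (a - 4)*(a^2 + 2*a - 3) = (a - 4)*(a - 1)*(a + 3)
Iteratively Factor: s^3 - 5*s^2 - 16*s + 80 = (s - 5)*(s^2 - 16) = (s - 5)*(s + 4)*(s - 4)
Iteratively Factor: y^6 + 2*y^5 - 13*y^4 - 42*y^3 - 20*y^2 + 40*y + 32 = (y + 2)*(y^5 - 13*y^3 - 16*y^2 + 12*y + 16) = (y - 4)*(y + 2)*(y^4 + 4*y^3 + 3*y^2 - 4*y - 4) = (y - 4)*(y - 1)*(y + 2)*(y^3 + 5*y^2 + 8*y + 4) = (y - 4)*(y - 1)*(y + 2)^2*(y^2 + 3*y + 2) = (y - 4)*(y - 1)*(y + 2)^3*(y + 1)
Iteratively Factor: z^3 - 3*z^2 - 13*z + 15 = (z + 3)*(z^2 - 6*z + 5) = (z - 1)*(z + 3)*(z - 5)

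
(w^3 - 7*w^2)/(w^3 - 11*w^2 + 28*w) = w/(w - 4)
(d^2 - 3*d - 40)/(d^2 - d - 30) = (d - 8)/(d - 6)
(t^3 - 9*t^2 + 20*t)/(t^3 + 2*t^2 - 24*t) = (t - 5)/(t + 6)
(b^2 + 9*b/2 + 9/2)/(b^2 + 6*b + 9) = (b + 3/2)/(b + 3)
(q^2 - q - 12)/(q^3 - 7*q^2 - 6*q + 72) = 1/(q - 6)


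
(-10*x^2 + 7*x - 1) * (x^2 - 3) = -10*x^4 + 7*x^3 + 29*x^2 - 21*x + 3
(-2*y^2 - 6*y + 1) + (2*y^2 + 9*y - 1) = 3*y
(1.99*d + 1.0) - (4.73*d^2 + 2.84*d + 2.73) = -4.73*d^2 - 0.85*d - 1.73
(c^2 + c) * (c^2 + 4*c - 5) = c^4 + 5*c^3 - c^2 - 5*c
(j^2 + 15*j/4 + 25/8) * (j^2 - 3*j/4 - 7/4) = j^4 + 3*j^3 - 23*j^2/16 - 285*j/32 - 175/32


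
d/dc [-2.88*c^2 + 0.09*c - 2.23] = 0.09 - 5.76*c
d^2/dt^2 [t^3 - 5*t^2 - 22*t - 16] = 6*t - 10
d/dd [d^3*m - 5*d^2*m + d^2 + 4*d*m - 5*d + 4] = 3*d^2*m - 10*d*m + 2*d + 4*m - 5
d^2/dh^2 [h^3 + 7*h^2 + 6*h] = 6*h + 14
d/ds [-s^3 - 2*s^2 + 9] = s*(-3*s - 4)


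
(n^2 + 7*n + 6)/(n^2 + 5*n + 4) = (n + 6)/(n + 4)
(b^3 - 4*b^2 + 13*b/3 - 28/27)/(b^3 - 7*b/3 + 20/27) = (3*b - 7)/(3*b + 5)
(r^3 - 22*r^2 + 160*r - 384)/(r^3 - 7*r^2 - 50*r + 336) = (r - 8)/(r + 7)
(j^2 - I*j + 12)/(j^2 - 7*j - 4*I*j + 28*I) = (j + 3*I)/(j - 7)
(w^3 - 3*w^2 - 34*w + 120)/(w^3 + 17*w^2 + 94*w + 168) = (w^2 - 9*w + 20)/(w^2 + 11*w + 28)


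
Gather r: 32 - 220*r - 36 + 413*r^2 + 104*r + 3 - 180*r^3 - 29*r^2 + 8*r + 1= -180*r^3 + 384*r^2 - 108*r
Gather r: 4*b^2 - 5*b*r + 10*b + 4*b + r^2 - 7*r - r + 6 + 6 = 4*b^2 + 14*b + r^2 + r*(-5*b - 8) + 12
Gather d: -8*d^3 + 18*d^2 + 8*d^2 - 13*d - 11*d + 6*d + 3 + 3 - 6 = -8*d^3 + 26*d^2 - 18*d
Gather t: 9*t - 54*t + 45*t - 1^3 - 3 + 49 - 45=0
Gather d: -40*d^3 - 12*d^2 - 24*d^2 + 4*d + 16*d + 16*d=-40*d^3 - 36*d^2 + 36*d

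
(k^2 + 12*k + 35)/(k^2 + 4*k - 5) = (k + 7)/(k - 1)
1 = 1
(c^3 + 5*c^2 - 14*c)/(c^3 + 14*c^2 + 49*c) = (c - 2)/(c + 7)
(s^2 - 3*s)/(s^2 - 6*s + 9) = s/(s - 3)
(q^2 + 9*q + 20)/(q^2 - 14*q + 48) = (q^2 + 9*q + 20)/(q^2 - 14*q + 48)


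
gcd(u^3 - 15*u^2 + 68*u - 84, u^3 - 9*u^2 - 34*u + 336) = u - 7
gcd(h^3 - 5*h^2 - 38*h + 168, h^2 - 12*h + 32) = h - 4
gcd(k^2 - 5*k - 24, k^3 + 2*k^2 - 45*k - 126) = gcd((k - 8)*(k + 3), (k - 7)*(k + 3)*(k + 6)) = k + 3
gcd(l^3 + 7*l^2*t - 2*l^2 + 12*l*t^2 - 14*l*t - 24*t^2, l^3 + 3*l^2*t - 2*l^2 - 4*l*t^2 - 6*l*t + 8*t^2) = l^2 + 4*l*t - 2*l - 8*t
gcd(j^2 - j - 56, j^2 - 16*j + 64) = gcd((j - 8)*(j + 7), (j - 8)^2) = j - 8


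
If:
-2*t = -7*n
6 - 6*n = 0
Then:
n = 1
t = 7/2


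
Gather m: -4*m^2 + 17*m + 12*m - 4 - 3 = -4*m^2 + 29*m - 7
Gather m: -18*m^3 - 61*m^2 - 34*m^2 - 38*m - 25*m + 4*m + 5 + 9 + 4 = -18*m^3 - 95*m^2 - 59*m + 18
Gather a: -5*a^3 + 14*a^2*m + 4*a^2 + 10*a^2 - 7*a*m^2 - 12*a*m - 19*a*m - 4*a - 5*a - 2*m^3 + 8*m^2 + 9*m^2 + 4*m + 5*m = -5*a^3 + a^2*(14*m + 14) + a*(-7*m^2 - 31*m - 9) - 2*m^3 + 17*m^2 + 9*m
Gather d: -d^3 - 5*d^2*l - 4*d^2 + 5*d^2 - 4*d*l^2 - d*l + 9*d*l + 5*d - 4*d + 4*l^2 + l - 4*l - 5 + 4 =-d^3 + d^2*(1 - 5*l) + d*(-4*l^2 + 8*l + 1) + 4*l^2 - 3*l - 1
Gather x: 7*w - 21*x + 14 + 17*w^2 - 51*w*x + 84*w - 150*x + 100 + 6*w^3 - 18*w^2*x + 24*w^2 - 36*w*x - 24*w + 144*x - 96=6*w^3 + 41*w^2 + 67*w + x*(-18*w^2 - 87*w - 27) + 18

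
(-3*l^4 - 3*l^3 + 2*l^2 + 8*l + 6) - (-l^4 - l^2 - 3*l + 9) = -2*l^4 - 3*l^3 + 3*l^2 + 11*l - 3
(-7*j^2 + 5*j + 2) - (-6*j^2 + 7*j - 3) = -j^2 - 2*j + 5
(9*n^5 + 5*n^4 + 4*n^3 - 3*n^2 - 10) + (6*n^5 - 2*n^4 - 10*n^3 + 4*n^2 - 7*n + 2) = 15*n^5 + 3*n^4 - 6*n^3 + n^2 - 7*n - 8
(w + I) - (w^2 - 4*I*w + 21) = -w^2 + w + 4*I*w - 21 + I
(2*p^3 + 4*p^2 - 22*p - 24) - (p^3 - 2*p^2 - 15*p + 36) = p^3 + 6*p^2 - 7*p - 60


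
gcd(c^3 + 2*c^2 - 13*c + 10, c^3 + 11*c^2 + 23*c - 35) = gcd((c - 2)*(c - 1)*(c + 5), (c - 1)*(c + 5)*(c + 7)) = c^2 + 4*c - 5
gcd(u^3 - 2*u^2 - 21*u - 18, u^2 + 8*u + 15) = u + 3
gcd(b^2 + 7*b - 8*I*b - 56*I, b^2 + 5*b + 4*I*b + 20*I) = 1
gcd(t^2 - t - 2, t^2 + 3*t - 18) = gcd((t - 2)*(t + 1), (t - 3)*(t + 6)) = 1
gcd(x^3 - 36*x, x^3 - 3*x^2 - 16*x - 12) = x - 6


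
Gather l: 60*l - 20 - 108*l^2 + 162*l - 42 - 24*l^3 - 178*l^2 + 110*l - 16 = -24*l^3 - 286*l^2 + 332*l - 78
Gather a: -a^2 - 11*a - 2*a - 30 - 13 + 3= -a^2 - 13*a - 40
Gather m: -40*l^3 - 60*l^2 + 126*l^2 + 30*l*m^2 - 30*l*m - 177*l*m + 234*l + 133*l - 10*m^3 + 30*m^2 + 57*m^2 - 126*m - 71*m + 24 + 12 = -40*l^3 + 66*l^2 + 367*l - 10*m^3 + m^2*(30*l + 87) + m*(-207*l - 197) + 36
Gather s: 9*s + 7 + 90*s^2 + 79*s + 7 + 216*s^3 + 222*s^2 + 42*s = 216*s^3 + 312*s^2 + 130*s + 14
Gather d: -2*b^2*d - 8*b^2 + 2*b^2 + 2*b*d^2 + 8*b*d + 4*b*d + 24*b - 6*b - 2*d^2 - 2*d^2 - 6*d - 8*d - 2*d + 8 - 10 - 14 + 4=-6*b^2 + 18*b + d^2*(2*b - 4) + d*(-2*b^2 + 12*b - 16) - 12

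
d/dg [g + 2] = 1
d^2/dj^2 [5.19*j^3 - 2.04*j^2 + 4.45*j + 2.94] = 31.14*j - 4.08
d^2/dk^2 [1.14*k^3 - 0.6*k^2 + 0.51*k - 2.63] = 6.84*k - 1.2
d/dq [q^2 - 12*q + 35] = 2*q - 12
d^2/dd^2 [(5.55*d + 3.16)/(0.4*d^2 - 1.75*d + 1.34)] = ((16.897 - 13.32*d)*(0.4*d^2 - 1.75*d + 1.34) + (0.8*d - 1.75)*(1.6*d - 3.5)*(5.55*d + 3.16))/(0.4*d^2 - 1.75*d + 1.34)^3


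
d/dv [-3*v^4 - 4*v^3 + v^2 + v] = -12*v^3 - 12*v^2 + 2*v + 1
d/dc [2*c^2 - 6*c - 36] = 4*c - 6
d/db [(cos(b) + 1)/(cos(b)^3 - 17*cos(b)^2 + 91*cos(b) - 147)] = 2*(cos(b)^2 - 17)*sin(b)/((cos(b) - 7)^3*(cos(b) - 3)^2)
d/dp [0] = 0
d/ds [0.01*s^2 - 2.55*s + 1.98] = 0.02*s - 2.55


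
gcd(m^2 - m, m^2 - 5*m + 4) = m - 1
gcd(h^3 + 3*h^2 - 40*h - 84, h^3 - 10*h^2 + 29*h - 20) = 1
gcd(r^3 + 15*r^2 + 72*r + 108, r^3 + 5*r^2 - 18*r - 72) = r^2 + 9*r + 18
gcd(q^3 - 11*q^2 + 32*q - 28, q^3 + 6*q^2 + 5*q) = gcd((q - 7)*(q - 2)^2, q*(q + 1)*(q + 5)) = 1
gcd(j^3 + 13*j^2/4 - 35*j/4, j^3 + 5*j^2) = j^2 + 5*j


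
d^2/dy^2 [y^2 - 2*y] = 2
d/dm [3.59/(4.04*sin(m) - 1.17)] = -14.5036*cos(m)/(4.04*sin(m) - 1.17)^2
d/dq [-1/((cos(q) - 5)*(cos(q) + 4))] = (sin(q) - sin(2*q))/((cos(q) - 5)^2*(cos(q) + 4)^2)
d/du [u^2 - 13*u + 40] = 2*u - 13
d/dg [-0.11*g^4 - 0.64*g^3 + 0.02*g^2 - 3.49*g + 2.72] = -0.44*g^3 - 1.92*g^2 + 0.04*g - 3.49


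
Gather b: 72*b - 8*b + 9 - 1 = 64*b + 8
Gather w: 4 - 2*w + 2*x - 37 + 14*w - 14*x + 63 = 12*w - 12*x + 30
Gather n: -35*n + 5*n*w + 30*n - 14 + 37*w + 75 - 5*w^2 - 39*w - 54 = n*(5*w - 5) - 5*w^2 - 2*w + 7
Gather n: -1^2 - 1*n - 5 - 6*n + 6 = -7*n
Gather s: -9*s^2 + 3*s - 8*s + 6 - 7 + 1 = -9*s^2 - 5*s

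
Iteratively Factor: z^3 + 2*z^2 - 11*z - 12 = (z + 1)*(z^2 + z - 12) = (z - 3)*(z + 1)*(z + 4)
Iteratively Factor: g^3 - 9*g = (g - 3)*(g^2 + 3*g) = g*(g - 3)*(g + 3)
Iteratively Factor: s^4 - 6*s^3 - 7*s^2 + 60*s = (s - 5)*(s^3 - s^2 - 12*s) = (s - 5)*(s + 3)*(s^2 - 4*s) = s*(s - 5)*(s + 3)*(s - 4)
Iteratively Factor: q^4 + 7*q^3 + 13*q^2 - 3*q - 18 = (q + 2)*(q^3 + 5*q^2 + 3*q - 9) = (q + 2)*(q + 3)*(q^2 + 2*q - 3) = (q + 2)*(q + 3)^2*(q - 1)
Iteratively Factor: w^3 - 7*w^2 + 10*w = (w - 5)*(w^2 - 2*w) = (w - 5)*(w - 2)*(w)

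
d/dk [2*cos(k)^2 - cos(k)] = (1 - 4*cos(k))*sin(k)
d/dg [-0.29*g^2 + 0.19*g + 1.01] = 0.19 - 0.58*g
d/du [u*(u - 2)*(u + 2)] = 3*u^2 - 4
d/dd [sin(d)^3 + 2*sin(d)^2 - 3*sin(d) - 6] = 4*sin(d)*cos(d) - 3*cos(d)^3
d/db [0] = 0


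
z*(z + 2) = z^2 + 2*z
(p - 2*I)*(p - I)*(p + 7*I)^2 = p^4 + 11*I*p^3 - 9*p^2 + 119*I*p + 98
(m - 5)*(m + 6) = m^2 + m - 30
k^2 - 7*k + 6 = (k - 6)*(k - 1)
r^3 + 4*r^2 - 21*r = r*(r - 3)*(r + 7)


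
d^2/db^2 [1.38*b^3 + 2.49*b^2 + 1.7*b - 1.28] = 8.28*b + 4.98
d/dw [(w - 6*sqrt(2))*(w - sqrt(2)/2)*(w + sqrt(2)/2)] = 3*w^2 - 12*sqrt(2)*w - 1/2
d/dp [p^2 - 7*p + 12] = 2*p - 7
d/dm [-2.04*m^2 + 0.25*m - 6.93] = 0.25 - 4.08*m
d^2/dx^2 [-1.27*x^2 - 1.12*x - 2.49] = -2.54000000000000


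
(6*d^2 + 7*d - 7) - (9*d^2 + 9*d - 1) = -3*d^2 - 2*d - 6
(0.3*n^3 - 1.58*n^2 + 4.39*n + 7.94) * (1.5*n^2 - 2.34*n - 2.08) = 0.45*n^5 - 3.072*n^4 + 9.6582*n^3 + 4.9238*n^2 - 27.7108*n - 16.5152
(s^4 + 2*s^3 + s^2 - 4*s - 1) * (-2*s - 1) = -2*s^5 - 5*s^4 - 4*s^3 + 7*s^2 + 6*s + 1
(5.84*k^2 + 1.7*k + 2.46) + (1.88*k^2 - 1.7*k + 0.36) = 7.72*k^2 + 2.82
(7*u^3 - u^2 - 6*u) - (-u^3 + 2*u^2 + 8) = 8*u^3 - 3*u^2 - 6*u - 8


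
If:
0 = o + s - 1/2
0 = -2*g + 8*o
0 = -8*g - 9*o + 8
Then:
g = 32/41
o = 8/41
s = 25/82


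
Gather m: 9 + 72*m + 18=72*m + 27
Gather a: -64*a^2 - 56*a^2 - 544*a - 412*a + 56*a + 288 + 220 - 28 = -120*a^2 - 900*a + 480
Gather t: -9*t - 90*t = -99*t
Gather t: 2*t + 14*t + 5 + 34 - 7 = 16*t + 32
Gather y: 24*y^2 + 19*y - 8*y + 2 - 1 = 24*y^2 + 11*y + 1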